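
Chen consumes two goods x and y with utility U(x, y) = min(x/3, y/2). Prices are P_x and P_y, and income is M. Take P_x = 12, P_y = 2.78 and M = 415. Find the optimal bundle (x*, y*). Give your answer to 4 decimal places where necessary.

Leontief preferences: the optimum is at the kink where x/3 = y/2, i.e. y = (2/3)·x.
Budget: P_x·x + P_y·(2/3)·x = M, so (3·P_x + 2·P_y)·x = 3·M.
Demand: x*(P_x,P_y,M) = 3·M/(3·P_x + 2·P_y), y* = 2·M/(3·P_x + 2·P_y).
Here 3·12 + 2·2.78 = 41.56, giving x* = 29.9567 and y* = 19.9711.

x* = 29.9567, y* = 19.9711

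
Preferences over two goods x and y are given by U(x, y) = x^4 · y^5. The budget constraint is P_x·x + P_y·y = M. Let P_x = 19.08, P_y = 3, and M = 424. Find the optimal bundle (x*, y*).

MU_x/MU_y = (4·y)/(5·x); tangency sets this equal to P_x/P_y.
So 4·P_y·y = 5·P_x·x; combined with the budget, a share 4/9 of income goes to x.
Demand: x*(P_x,P_y,M) = 4/9·M/P_x and y* = 5/9·M/P_y.
At P_x=19.08, P_y=3, M=424: x* = 4/9·424/19.08 = 9.8765, y* = 78.5185.

x* = 9.8765, y* = 78.5185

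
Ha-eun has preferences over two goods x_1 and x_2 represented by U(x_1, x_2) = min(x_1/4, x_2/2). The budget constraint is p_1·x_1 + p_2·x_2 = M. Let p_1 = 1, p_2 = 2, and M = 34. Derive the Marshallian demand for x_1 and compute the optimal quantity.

With perfect complements, no substitution: consume in ratio x_1:x_2 = 4:2.
Budget: p_1·x_1 + p_2·(1/2)·x_1 = M, so (4·p_1 + 2·p_2)·x_1 = 4·M.
Demand: x_1*(p_1,p_2,M) = 4·M/(4·p_1 + 2·p_2), x_2* = 2·M/(4·p_1 + 2·p_2).
Here 4·1 + 2·2 = 8, giving x_1* = 17.

x_1* = 17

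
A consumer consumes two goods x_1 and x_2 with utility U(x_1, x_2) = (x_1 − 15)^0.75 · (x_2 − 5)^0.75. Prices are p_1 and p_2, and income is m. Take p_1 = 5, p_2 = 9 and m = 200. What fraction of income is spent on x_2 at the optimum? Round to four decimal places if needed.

share on x_2 = 0.425

Let x_1' = x_1−15, x_2' = x_2−5. MRS = x_2'/x_1' = p_1/p_2.
After buying the subsistence bundle (15, 5), a share 0.5 of the remaining income goes to x_1: x_1* = 15 + 0.5·(m − 15p_1 − 5p_2)/p_1.
Discretionary income = 200 − 15·5 − 5·9 = 80; x_1* = 15 + 0.5·80/5 = 23; x_2* = 5 + 0.5·80/9 = 9.4444.
Expenditure on x_2: 9·9.4444 = 85; share = 0.425.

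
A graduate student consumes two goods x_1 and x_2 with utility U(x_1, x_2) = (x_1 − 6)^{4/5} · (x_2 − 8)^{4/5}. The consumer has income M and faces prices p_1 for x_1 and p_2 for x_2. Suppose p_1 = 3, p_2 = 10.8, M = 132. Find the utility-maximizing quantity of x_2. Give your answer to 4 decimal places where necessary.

Let x_1' = x_1−6, x_2' = x_2−8. MRS = x_2'/x_1' = p_1/p_2.
Substituting into the budget: x_1* = 6 + 0.5·(M − 6·p_1 − 8·p_2)/p_1, and x_2* = 8 + 0.5·(…)/p_2.
Discretionary income = 132 − 6·3 − 8·10.8 = 27.6; x_2* = 8 + 0.5·27.6/10.8 = 9.2778.

x_2* = 9.2778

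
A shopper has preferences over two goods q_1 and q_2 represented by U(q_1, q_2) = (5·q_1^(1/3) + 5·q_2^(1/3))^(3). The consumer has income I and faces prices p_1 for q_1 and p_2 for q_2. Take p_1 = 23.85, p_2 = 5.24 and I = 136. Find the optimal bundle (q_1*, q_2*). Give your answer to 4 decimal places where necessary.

q_1* = 1.8198, q_2* = 17.6712

Substitute q_2 = (q_2/q_1)·q_1 into the budget: q_1* = I/(p_1 + p_2·(q_2/q_1)).
Numerically q_2/q_1 = 9.710367, so q_1* = 136/(23.85 + 5.24·9.710367) = 1.8198 and q_2* = 9.710367·1.8198 = 17.6712.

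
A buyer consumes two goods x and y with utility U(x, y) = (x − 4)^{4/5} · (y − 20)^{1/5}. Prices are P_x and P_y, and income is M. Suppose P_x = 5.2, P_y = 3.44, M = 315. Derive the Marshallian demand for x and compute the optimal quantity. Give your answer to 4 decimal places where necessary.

x* = 38.6769

MRS = 4·(y−20)/(x−4). Tangency with P_x/P_y gives y−20 = (1/4)·(P_x/P_y)·(x−4).
Substituting into the budget: x* = 4 + 0.8·(M − 4·P_x − 20·P_y)/P_x, and y* = 20 + 0.2·(…)/P_y.
Discretionary income = 315 − 4·5.2 − 20·3.44 = 225.4; x* = 4 + 0.8·225.4/5.2 = 38.6769.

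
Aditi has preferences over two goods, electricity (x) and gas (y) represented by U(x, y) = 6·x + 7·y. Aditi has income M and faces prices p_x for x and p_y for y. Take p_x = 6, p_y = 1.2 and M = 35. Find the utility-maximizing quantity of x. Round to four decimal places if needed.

x* = 0

Numerically: x* = 0, y* = 29.1667.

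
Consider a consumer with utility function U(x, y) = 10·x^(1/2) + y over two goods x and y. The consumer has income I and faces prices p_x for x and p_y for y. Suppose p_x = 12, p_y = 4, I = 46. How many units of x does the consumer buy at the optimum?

x* = 2.7778

Solve: √x = 5·p_y/p_x, so x*(p_x,p_y) = (5·p_y/p_x)², and y* = (I − p_x·x*)/p_y.
Plugging in: x* = (5·4/12)² = 2.7778.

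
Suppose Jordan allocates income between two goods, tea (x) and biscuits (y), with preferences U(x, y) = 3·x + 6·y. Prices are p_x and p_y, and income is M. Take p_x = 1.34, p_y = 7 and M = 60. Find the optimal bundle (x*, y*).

x* = 44.7761, y* = 0

Perfect substitutes: compare marginal utility per dollar. 3/p_x vs 6/p_y → 2.2388 vs 0.8571.
x gives more utility per dollar, so spend all income on x: x* = M/p_x, y* = 0.
Numerically: x* = 44.7761, y* = 0.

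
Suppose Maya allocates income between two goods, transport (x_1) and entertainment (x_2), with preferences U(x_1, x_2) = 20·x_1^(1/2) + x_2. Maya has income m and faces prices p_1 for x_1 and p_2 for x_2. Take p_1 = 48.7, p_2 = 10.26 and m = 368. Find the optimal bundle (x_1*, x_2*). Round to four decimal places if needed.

MU_x_1 = 10/√x_1, MU_x_2 = 1. Tangency: 10/√x_1 = p_1/p_2.
Thus x_1* = (10·p_2/p_1)² — independent of m — with the rest of income spent on x_2.
Plugging in: x_1* = (10·10.26/48.7)² = 4.4385, x_2* = 14.7997.

x_1* = 4.4385, x_2* = 14.7997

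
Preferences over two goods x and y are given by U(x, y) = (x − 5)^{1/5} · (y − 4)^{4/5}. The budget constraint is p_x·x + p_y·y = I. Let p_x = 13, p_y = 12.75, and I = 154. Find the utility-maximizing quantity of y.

y* = 6.3843

Let x' = x−5, y' = y−4. MRS = (1/4)·y'/x' = p_x/p_y.
Substituting into the budget: x* = 5 + 0.2·(I − 5·p_x − 4·p_y)/p_x, and y* = 4 + 0.8·(…)/p_y.
Discretionary income = 154 − 5·13 − 4·12.75 = 38; y* = 4 + 0.8·38/12.75 = 6.3843.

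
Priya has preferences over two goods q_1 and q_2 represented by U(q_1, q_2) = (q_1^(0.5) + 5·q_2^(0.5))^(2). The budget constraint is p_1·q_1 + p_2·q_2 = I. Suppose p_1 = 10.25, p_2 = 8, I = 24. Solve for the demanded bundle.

q_1* = 0.0709, q_2* = 2.9092

MRS = MU_q_1/MU_q_2 = (1/5)·(q_2/q_1)^(0.5). Set equal to p_1/p_2.
Hence q_2/q_1 = (5·p_1/p_2)^(1/(0.5)), i.e. raised to the 2 power.
With the ratio pinned down, the budget gives q_1* = I/(p_1 + p_2·(q_2/q_1)) and q_2* = (q_2/q_1)·q_1*.
Numerically q_2/q_1 = 41.040039, so q_1* = 24/(10.25 + 8·41.040039) = 0.0709 and q_2* = 41.040039·0.0709 = 2.9092.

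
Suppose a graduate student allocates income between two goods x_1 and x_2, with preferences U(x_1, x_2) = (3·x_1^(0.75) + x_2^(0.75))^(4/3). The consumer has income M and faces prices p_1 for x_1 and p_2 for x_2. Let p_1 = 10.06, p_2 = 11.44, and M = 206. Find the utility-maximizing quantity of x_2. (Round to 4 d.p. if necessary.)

x_2* = 0.1499

From the CES first-order condition, 3·(x_2/x_1)^(0.25) = p_1/p_2.
Hence x_2/x_1 = ((1/3)·p_1/p_2)^(1/(0.25)), i.e. raised to the 4 power.
With the ratio pinned down, the budget gives x_1* = M/(p_1 + p_2·(x_2/x_1)) and x_2* = (x_2/x_1)·x_1*.
Numerically x_2/x_1 = 0.007382, so x_1* = 206/(10.06 + 11.44·0.007382) = 20.3067 and x_2* = 0.007382·20.3067 = 0.1499.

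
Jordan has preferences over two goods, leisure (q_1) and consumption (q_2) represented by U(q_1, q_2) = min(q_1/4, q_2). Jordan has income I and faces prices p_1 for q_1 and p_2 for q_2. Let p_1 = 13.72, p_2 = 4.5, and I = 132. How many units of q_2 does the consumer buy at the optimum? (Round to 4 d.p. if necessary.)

q_2* = 2.223

Leontief preferences: the optimum is at the kink where q_1/4 = q_2/1, i.e. q_2 = (1/4)·q_1.
Budget: p_1·q_1 + p_2·(1/4)·q_1 = I, so (4·p_1 + p_2)·q_1 = 4·I.
Demand: q_1*(p_1,p_2,I) = 4·I/(4·p_1 + p_2), q_2* = I/(4·p_1 + p_2).
Here 4·13.72 + 4.5 = 59.38, giving q_2* = 2.223.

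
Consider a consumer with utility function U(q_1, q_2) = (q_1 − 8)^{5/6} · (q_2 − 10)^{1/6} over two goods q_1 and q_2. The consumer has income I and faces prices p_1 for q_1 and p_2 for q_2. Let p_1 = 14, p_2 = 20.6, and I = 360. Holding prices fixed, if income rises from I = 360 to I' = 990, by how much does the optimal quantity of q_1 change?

Let q_1' = q_1−8, q_2' = q_2−10. MRS = 5·q_2'/q_1' = p_1/p_2.
Substituting into the budget: q_1* = 8 + 5/6·(I − 8·p_1 − 10·p_2)/p_1, and q_2* = 10 + 1/6·(…)/p_2.
Discretionary income = 360 − 8·14 − 10·20.6 = 42; q_1* = 8 + 5/6·42/14 = 10.5.
At I' = 990: q_1* = 48. Change: 48 − 10.5 = 37.5.

Δq_1* = 37.5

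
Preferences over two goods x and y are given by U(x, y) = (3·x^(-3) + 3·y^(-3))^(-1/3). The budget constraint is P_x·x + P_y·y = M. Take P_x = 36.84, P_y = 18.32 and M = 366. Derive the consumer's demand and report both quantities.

MU_x ∝ 3·x^(-4), MU_y ∝ 3·y^(-4), so MRS = (y/x)^(4) = P_x/P_y.
Solve for the ratio: y/x = [P_x/P_y]^(0.25).
With the ratio pinned down, the budget gives x* = M/(P_x + P_y·(y/x)) and y* = (y/x)·x*.
Numerically y/x = 1.190827, so x* = 366/(36.84 + 18.32·1.190827) = 6.2398 and y* = 1.190827·6.2398 = 7.4305.

x* = 6.2398, y* = 7.4305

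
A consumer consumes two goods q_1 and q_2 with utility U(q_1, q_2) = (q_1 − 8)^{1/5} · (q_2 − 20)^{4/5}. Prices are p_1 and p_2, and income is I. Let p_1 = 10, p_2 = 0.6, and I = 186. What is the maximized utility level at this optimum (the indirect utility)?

V = 54.1109

MRS = (1/4)·(q_2−20)/(q_1−8). Tangency with p_1/p_2 gives q_2−20 = 4·(p_1/p_2)·(q_1−8).
Substituting into the budget: q_1* = 8 + 0.2·(I − 8·p_1 − 20·p_2)/p_1, and q_2* = 20 + 0.8·(…)/p_2.
Discretionary income = 186 − 8·10 − 20·0.6 = 94; q_1* = 8 + 0.2·94/10 = 9.88; q_2* = 20 + 0.8·94/0.6 = 145.3333.
Utility at the optimum: U(9.88, 145.3333) = 54.1109.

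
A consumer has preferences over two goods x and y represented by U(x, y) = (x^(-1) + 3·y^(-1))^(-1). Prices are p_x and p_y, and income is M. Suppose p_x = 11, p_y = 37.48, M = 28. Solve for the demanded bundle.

x* = 0.6065, y* = 0.5691

From the CES first-order condition, (1/3)·(y/x)^(2) = p_x/p_y.
Solve for the ratio: y/x = [3·p_x/p_y]^(0.5).
Substitute y = (y/x)·x into the budget: x* = M/(p_x + p_y·(y/x)).
Numerically y/x = 0.938333, so x* = 28/(11 + 37.48·0.938333) = 0.6065 and y* = 0.938333·0.6065 = 0.5691.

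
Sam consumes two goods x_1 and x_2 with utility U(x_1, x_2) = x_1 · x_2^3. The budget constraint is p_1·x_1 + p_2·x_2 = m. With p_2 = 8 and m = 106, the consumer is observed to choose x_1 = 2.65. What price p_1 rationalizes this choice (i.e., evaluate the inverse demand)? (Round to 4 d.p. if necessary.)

The MRS is (1/3)·x_2/x_1. Set MRS = p_1/p_2.
So p_2·x_2 = 3·p_1·x_1; combined with the budget, a share 0.25 of income goes to x_1.
Demand: x_1*(p_1,p_2,m) = 0.25·m/p_1 and x_2* = 0.75·m/p_2.
Set x_1* = 2.65 in the demand function and solve for p_1: p_1 = 10.

p_1 = 10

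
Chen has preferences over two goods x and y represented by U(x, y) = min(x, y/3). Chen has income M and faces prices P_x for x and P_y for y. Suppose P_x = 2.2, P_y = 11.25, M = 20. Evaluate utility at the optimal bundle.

Leontief preferences: the optimum is at the kink where x/1 = y/3, i.e. y = 3·x.
Budget: P_x·x + P_y·3·x = M, so (P_x + 3·P_y)·x = M.
Demand: x*(P_x,P_y,M) = M/(P_x + 3·P_y), y* = 3·M/(P_x + 3·P_y).
Here 2.2 + 3·11.25 = 35.95, giving x* = 0.5563 and y* = 1.669.
Utility at the optimum: U(0.5563, 1.669) = 0.5563.

V = 0.5563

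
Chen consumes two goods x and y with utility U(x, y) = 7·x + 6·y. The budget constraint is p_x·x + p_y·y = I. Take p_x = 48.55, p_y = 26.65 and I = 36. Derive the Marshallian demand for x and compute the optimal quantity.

x* = 0

Linear utility — the consumer picks whichever good has higher MU/price: 7/48.55 = 0.1442 vs 6/26.65 = 0.2251.
y gives more utility per dollar, so spend all income on y: y* = I/p_y, x* = 0.
Numerically: x* = 0, y* = 1.3508.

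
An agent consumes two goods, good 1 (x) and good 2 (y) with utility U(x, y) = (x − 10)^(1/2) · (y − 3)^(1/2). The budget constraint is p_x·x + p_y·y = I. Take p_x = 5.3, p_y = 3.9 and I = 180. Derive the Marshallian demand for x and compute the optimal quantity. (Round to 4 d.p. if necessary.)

x* = 20.8774

Substituting into the budget: x* = 10 + 0.5·(I − 10·p_x − 3·p_y)/p_x, and y* = 3 + 0.5·(…)/p_y.
Discretionary income = 180 − 10·5.3 − 3·3.9 = 115.3; x* = 10 + 0.5·115.3/5.3 = 20.8774.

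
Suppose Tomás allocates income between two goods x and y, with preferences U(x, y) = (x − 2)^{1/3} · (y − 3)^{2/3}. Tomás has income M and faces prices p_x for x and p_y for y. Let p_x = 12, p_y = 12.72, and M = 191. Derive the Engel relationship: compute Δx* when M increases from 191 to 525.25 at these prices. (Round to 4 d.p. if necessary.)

Let x' = x−2, y' = y−3. MRS = (1/2)·y'/x' = p_x/p_y.
Substituting into the budget: x* = 2 + 1/3·(M − 2·p_x − 3·p_y)/p_x, and y* = 3 + 2/3·(…)/p_y.
Discretionary income = 191 − 2·12 − 3·12.72 = 128.84; x* = 2 + 1/3·128.84/12 = 5.5789.
At M' = 525.25: x* = 14.8636. Change: 14.8636 − 5.5789 = 9.2847.

Δx* = 9.2847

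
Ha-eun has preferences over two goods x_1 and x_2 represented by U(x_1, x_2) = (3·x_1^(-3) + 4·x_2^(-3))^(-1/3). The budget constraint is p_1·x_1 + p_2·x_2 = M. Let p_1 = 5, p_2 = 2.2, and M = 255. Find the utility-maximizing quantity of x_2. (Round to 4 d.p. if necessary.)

x_2* = 42.5735

Numerically x_2/x_1 = 1.319385, so x_1* = 255/(5 + 2.2·1.319385) = 32.2677 and x_2* = 1.319385·32.2677 = 42.5735.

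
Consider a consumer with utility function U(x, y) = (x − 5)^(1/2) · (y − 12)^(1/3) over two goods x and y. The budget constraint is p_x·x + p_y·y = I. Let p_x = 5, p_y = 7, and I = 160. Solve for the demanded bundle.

x* = 11.12, y* = 14.9143

Discretionary income = 160 − 5·5 − 12·7 = 51; x* = 5 + 0.6·51/5 = 11.12; y* = 12 + 0.4·51/7 = 14.9143.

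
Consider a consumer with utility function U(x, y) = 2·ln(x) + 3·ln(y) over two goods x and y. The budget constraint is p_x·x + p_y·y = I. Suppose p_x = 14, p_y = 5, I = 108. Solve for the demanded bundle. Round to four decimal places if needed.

x* = 3.0857, y* = 12.96

The MRS is (2/3)·y/x. Set MRS = p_x/p_y.
Rearranging, p_y·y = (3/2)·p_x·x. Substituting into the budget gives p_x·x·(1 + (3/2)) = I.
Demand: x*(p_x,p_y,I) = 0.4·I/p_x and y* = 0.6·I/p_y.
At p_x=14, p_y=5, I=108: x* = 0.4·108/14 = 3.0857, y* = 12.96.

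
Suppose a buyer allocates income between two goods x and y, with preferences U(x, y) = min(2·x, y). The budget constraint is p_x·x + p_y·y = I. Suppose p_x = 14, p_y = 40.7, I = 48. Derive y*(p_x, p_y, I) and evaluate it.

Leontief preferences: the optimum is at the kink where x/1 = y/2, i.e. y = 2·x.
Budget: p_x·x + p_y·2·x = I, so (p_x + 2·p_y)·x = I.
Demand: x*(p_x,p_y,I) = I/(p_x + 2·p_y), y* = 2·I/(p_x + 2·p_y).
Here 14 + 2·40.7 = 95.4, giving y* = 1.0063.

y* = 1.0063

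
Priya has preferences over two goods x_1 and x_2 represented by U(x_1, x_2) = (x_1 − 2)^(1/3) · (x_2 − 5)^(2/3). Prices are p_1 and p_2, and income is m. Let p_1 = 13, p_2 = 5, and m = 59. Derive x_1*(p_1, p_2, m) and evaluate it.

MRS = (1/2)·(x_2−5)/(x_1−2). Tangency with p_1/p_2 gives x_2−5 = 2·(p_1/p_2)·(x_1−2).
Substituting into the budget: x_1* = 2 + 1/3·(m − 2·p_1 − 5·p_2)/p_1, and x_2* = 5 + 2/3·(…)/p_2.
Discretionary income = 59 − 2·13 − 5·5 = 8; x_1* = 2 + 1/3·8/13 = 2.2051.

x_1* = 2.2051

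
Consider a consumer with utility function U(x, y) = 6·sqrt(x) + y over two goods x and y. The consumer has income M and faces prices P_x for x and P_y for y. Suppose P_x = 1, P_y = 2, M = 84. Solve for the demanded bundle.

x* = 36, y* = 24

Utility is quasi-linear in y; the FOC for x is 3/√x = P_x/P_y.
Thus x* = (3·P_y/P_x)² — independent of M — with the rest of income spent on y.
Plugging in: x* = (3·2/1)² = 36, y* = 24.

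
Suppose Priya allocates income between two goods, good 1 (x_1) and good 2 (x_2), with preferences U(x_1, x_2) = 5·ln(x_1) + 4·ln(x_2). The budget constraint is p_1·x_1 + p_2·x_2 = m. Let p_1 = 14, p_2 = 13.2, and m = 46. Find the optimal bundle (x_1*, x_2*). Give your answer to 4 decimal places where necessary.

x_1* = 1.8254, x_2* = 1.5488

The MRS is (5/4)·x_2/x_1. Set MRS = p_1/p_2.
Rearranging, p_2·x_2 = (4/5)·p_1·x_1. Substituting into the budget gives p_1·x_1·(1 + (4/5)) = m.
Demand: x_1*(p_1,p_2,m) = 5/9·m/p_1 and x_2* = 4/9·m/p_2.
At p_1=14, p_2=13.2, m=46: x_1* = 5/9·46/14 = 1.8254, x_2* = 1.5488.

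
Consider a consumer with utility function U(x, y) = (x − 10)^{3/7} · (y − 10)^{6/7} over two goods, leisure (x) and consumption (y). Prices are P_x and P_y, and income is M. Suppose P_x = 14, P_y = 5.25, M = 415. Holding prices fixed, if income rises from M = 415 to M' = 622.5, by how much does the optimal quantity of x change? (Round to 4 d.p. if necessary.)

Discretionary income = 415 − 10·14 − 10·5.25 = 222.5; x* = 10 + 1/3·222.5/14 = 15.2976.
At M' = 622.5: x* = 20.2381. Change: 20.2381 − 15.2976 = 4.9405.

Δx* = 4.9405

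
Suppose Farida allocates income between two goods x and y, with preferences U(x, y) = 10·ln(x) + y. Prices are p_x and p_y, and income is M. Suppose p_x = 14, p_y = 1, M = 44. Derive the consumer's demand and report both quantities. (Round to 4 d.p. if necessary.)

x* = 0.7143, y* = 34

At the given prices: x* = 10·1/14 = 0.7143, and y* = 34.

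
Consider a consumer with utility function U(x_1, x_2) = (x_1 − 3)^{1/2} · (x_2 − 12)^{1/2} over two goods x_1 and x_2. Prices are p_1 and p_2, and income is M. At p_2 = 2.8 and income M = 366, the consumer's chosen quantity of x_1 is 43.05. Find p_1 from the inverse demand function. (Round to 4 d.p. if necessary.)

p_1 = 4

MRS = (x_2−12)/(x_1−3). Tangency with p_1/p_2 gives x_2−12 = (p_1/p_2)·(x_1−3).
Substituting into the budget: x_1* = 3 + 0.5·(M − 3·p_1 − 12·p_2)/p_1, and x_2* = 12 + 0.5·(…)/p_2.
Set x_1* = 43.05 in the demand function and solve for p_1: p_1 = 4.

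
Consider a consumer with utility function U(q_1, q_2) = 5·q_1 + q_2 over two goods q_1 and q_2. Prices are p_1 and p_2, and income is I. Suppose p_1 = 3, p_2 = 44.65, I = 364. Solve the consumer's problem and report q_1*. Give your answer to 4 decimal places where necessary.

Perfect substitutes: compare marginal utility per dollar. 5/p_1 vs 1/p_2 → 1.6667 vs 0.0224.
q_1 gives more utility per dollar, so spend all income on q_1: q_1* = I/p_1, q_2* = 0.
Numerically: q_1* = 121.3333, q_2* = 0.

q_1* = 121.3333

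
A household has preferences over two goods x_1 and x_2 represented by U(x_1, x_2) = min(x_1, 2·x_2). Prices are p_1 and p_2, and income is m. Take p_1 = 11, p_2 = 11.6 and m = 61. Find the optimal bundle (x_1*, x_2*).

x_1* = 3.631, x_2* = 1.8155

Demand: x_1*(p_1,p_2,m) = 2·m/(2·p_1 + p_2), x_2* = m/(2·p_1 + p_2).
Here 2·11 + 11.6 = 33.6, giving x_1* = 3.631 and x_2* = 1.8155.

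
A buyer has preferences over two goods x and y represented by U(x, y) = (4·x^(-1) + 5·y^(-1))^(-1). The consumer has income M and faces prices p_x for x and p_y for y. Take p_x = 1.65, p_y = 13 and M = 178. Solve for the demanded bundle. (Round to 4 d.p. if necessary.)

MU_x ∝ 4·x^(-2), MU_y ∝ 5·y^(-2), so MRS = (4/5)·(y/x)^(2) = p_x/p_y.
Hence y/x = ((5/4)·p_x/p_y)^(1/(2)), i.e. raised to the 0.5 power.
Substitute y = (y/x)·x into the budget: x* = M/(p_x + p_y·(y/x)).
Numerically y/x = 0.398314, so x* = 178/(1.65 + 13·0.398314) = 26.0688 and y* = 0.398314·26.0688 = 10.3836.

x* = 26.0688, y* = 10.3836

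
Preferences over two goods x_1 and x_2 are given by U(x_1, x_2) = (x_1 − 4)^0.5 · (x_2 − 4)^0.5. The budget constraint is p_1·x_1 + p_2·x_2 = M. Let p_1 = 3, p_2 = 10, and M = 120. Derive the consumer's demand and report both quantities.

x_1* = 15.3333, x_2* = 7.4

Substituting into the budget: x_1* = 4 + 0.5·(M − 4·p_1 − 4·p_2)/p_1, and x_2* = 4 + 0.5·(…)/p_2.
Discretionary income = 120 − 4·3 − 4·10 = 68; x_1* = 4 + 0.5·68/3 = 15.3333; x_2* = 4 + 0.5·68/10 = 7.4.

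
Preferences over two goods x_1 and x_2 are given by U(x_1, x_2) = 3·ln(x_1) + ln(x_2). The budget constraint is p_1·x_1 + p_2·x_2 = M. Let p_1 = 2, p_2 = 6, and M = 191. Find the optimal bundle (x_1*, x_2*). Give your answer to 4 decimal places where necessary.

MU_x_1/MU_x_2 = (3·x_2)/(x_1); tangency sets this equal to p_1/p_2.
Rearranging, p_2·x_2 = (1/3)·p_1·x_1. Substituting into the budget gives p_1·x_1·(1 + (1/3)) = M.
Demand: x_1*(p_1,p_2,M) = 0.75·M/p_1 and x_2* = 0.25·M/p_2.
At p_1=2, p_2=6, M=191: x_1* = 0.75·191/2 = 71.625, x_2* = 7.9583.

x_1* = 71.625, x_2* = 7.9583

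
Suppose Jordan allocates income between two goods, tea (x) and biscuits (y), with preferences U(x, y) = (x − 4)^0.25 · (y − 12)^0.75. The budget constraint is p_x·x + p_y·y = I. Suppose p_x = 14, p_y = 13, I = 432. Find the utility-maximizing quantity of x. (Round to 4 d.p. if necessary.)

x* = 7.9286

This is Cobb-Douglas in (x−4, y−12): tangency gives 0.25·p_y·(y−12) = 0.75·p_x·(x−4).
After buying the subsistence bundle (4, 12), a share 0.25 of the remaining income goes to x: x* = 4 + 0.25·(I − 4p_x − 12p_y)/p_x.
Discretionary income = 432 − 4·14 − 12·13 = 220; x* = 4 + 0.25·220/14 = 7.9286.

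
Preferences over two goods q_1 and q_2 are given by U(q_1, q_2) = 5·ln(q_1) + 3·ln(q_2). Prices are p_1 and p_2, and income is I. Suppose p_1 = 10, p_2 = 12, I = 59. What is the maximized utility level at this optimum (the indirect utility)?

V = 8.3601

At p_1=10, p_2=12, I=59: q_1* = 0.625·59/10 = 3.6875, q_2* = 1.8438.
Utility at the optimum: U(3.6875, 1.8438) = 8.3601.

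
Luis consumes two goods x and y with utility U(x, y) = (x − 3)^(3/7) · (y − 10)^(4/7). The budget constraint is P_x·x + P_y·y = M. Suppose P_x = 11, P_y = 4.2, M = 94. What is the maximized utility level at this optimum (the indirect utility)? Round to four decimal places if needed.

MRS = (3/4)·(y−10)/(x−3). Tangency with P_x/P_y gives y−10 = (4/3)·(P_x/P_y)·(x−3).
After buying the subsistence bundle (3, 10), a share 3/7 of the remaining income goes to x: x* = 3 + 3/7·(M − 3P_x − 10P_y)/P_x.
Discretionary income = 94 − 3·11 − 10·4.2 = 19; x* = 3 + 3/7·19/11 = 3.7403; y* = 10 + 4/7·19/4.2 = 12.585.
Utility at the optimum: U(3.7403, 12.585) = 1.5126.

V = 1.5126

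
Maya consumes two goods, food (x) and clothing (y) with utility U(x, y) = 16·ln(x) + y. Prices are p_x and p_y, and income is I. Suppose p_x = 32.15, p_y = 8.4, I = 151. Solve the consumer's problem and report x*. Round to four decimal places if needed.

MU_x = 16/x, MU_y = 1. Tangency: 16/x = p_x/p_y.
So x*(p_x,p_y) = 16·p_y/p_x, independent of income; and y* = (I − 16·p_y)/p_y.
At the given prices: x* = 16·8.4/32.15 = 4.1804.

x* = 4.1804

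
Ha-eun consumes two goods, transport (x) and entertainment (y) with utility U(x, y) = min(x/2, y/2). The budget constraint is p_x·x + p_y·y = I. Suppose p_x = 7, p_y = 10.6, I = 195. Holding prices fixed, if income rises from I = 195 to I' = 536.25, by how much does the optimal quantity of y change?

Δy* = 19.3892

Leontief preferences: the optimum is at the kink where x/2 = y/2, i.e. y = x.
Budget: p_x·x + p_y·x = I, so (2·p_x + 2·p_y)·x = 2·I.
Demand: x*(p_x,p_y,I) = 2·I/(2·p_x + 2·p_y), y* = 2·I/(2·p_x + 2·p_y).
Here 2·7 + 2·10.6 = 35.2, giving y* = 11.0795.
At I' = 536.25: y* = 30.4688. Change: 30.4688 − 11.0795 = 19.3892.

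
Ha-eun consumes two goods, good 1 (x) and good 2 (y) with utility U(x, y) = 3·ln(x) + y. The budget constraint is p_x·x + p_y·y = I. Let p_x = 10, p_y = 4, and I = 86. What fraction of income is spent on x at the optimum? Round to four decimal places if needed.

Set MRS = p_x/p_y: (3/x)/1 = p_x/p_y.
So x*(p_x,p_y) = 3·p_y/p_x, independent of income; and y* = (I − 3·p_y)/p_y.
At the given prices: x* = 3·4/10 = 1.2, and y* = 18.5.
Expenditure on x: 10·1.2 = 12; share = 0.1395.

share on x = 0.1395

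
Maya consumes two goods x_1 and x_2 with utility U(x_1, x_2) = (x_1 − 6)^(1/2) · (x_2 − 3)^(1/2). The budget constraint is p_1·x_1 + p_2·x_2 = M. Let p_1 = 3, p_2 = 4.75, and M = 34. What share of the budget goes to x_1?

share on x_1 = 0.5551

Let x_1' = x_1−6, x_2' = x_2−3. MRS = x_2'/x_1' = p_1/p_2.
Substituting into the budget: x_1* = 6 + 0.5·(M − 6·p_1 − 3·p_2)/p_1, and x_2* = 3 + 0.5·(…)/p_2.
Discretionary income = 34 − 6·3 − 3·4.75 = 1.75; x_1* = 6 + 0.5·1.75/3 = 6.2917; x_2* = 3 + 0.5·1.75/4.75 = 3.1842.
Expenditure on x_1: 3·6.2917 = 18.875; share = 0.5551.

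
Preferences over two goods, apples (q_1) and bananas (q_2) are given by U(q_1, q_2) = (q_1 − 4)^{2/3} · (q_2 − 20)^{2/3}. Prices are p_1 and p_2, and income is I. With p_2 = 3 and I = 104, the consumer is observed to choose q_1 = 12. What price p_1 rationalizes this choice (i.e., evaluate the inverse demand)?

Let q_1' = q_1−4, q_2' = q_2−20. MRS = q_2'/q_1' = p_1/p_2.
Substituting into the budget: q_1* = 4 + 0.5·(I − 4·p_1 − 20·p_2)/p_1, and q_2* = 20 + 0.5·(…)/p_2.
Set q_1* = 12 in the demand function and solve for p_1: p_1 = 2.2.

p_1 = 2.2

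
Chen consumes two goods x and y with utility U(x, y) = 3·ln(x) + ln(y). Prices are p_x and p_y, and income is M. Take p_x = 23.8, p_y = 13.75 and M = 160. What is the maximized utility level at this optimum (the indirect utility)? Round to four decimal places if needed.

Tangency: MRS = 3·y/x = p_x/p_y.
Rearranging, p_y·y = (1/3)·p_x·x. Substituting into the budget gives p_x·x·(1 + (1/3)) = M.
Demand: x*(p_x,p_y,M) = 0.75·M/p_x and y* = 0.25·M/p_y.
At p_x=23.8, p_y=13.75, M=160: x* = 0.75·160/23.8 = 5.042, y* = 2.9091.
Utility at the optimum: U(5.042, 2.9091) = 5.9213.

V = 5.9213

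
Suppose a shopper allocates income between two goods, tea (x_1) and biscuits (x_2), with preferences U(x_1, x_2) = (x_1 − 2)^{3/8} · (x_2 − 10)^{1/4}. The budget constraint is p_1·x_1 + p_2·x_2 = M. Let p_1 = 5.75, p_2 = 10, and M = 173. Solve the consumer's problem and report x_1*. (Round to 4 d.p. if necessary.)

Let x_1' = x_1−2, x_2' = x_2−10. MRS = (3/2)·x_2'/x_1' = p_1/p_2.
Substituting into the budget: x_1* = 2 + 0.6·(M − 2·p_1 − 10·p_2)/p_1, and x_2* = 10 + 0.4·(…)/p_2.
Discretionary income = 173 − 2·5.75 − 10·10 = 61.5; x_1* = 2 + 0.6·61.5/5.75 = 8.4174.

x_1* = 8.4174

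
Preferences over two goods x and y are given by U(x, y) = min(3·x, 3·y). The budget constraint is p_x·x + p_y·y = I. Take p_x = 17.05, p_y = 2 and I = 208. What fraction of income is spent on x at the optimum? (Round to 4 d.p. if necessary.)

share on x = 0.895

With perfect complements, no substitution: consume in ratio x:y = 3:3.
Budget: p_x·x + p_y·x = I, so (3·p_x + 3·p_y)·x = 3·I.
Demand: x*(p_x,p_y,I) = 3·I/(3·p_x + 3·p_y), y* = 3·I/(3·p_x + 3·p_y).
Here 3·17.05 + 3·2 = 57.15, giving x* = 10.9186 and y* = 10.9186.
Expenditure on x: 17.05·10.9186 = 186.1627; share = 0.895.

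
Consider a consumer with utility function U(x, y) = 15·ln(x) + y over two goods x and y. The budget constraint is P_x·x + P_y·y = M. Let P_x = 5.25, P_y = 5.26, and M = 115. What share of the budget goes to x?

share on x = 0.6861

So x*(P_x,P_y) = 15·P_y/P_x, independent of income; and y* = (M − 15·P_y)/P_y.
At the given prices: x* = 15·5.26/5.25 = 15.0286, and y* = 6.8631.
Expenditure on x: 5.25·15.0286 = 78.9; share = 0.6861.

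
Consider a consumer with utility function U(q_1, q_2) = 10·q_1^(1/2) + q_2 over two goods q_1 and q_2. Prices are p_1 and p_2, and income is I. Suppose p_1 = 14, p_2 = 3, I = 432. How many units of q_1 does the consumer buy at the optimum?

MU_q_1 = 5/√q_1, MU_q_2 = 1. Tangency: 5/√q_1 = p_1/p_2.
Thus q_1* = (5·p_2/p_1)² — independent of I — with the rest of income spent on q_2.
Plugging in: q_1* = (5·3/14)² = 1.148.

q_1* = 1.148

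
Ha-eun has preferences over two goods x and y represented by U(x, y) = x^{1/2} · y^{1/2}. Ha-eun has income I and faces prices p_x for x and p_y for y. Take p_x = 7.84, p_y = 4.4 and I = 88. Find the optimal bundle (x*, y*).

x* = 5.6122, y* = 10

MU_x/MU_y = (0.5·y)/(0.5·x); tangency sets this equal to p_x/p_y.
So 0.5·p_y·y = 0.5·p_x·x; combined with the budget, a share 0.5 of income goes to x.
Demand: x*(p_x,p_y,I) = 0.5·I/p_x and y* = 0.5·I/p_y.
At p_x=7.84, p_y=4.4, I=88: x* = 0.5·88/7.84 = 5.6122, y* = 10.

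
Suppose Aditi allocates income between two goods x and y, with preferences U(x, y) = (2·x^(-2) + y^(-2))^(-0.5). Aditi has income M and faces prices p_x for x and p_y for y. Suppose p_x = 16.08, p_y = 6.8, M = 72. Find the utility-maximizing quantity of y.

MRS = MU_x/MU_y = 2·(y/x)^(3). Set equal to p_x/p_y.
Hence y/x = ((1/2)·p_x/p_y)^(1/(3)), i.e. raised to the 1/3 power.
Substitute y = (y/x)·x into the budget: x* = M/(p_x + p_y·(y/x)).
Numerically y/x = 1.057424, so x* = 72/(16.08 + 6.8·1.057424) = 3.094 and y* = 1.057424·3.094 = 3.2717.

y* = 3.2717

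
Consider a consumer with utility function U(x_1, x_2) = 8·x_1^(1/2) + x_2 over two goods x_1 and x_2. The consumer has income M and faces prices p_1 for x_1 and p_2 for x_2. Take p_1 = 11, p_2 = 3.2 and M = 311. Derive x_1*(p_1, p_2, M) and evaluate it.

Set MRS = p_1/p_2: 4·x_1^(−1/2) = p_1/p_2.
Thus x_1* = (4·p_2/p_1)² — independent of M — with the rest of income spent on x_2.
Plugging in: x_1* = (4·3.2/11)² = 1.354.

x_1* = 1.354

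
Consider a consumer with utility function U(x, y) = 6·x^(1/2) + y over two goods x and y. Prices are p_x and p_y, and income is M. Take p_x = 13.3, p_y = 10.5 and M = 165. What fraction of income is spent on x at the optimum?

Set MRS = p_x/p_y: 3·x^(−1/2) = p_x/p_y.
Solve: √x = 3·p_y/p_x, so x*(p_x,p_y) = (3·p_y/p_x)², and y* = (M − p_x·x*)/p_y.
Plugging in: x* = (3·10.5/13.3)² = 5.6094, y* = 8.609.
Expenditure on x: 13.3·5.6094 = 74.6053; share = 0.4522.

share on x = 0.4522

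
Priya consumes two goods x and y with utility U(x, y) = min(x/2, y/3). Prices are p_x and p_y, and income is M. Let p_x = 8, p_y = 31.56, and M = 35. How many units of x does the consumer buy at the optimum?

x* = 0.6325

With perfect complements, no substitution: consume in ratio x:y = 2:3.
Budget: p_x·x + p_y·(3/2)·x = M, so (2·p_x + 3·p_y)·x = 2·M.
Demand: x*(p_x,p_y,M) = 2·M/(2·p_x + 3·p_y), y* = 3·M/(2·p_x + 3·p_y).
Here 2·8 + 3·31.56 = 110.68, giving x* = 0.6325.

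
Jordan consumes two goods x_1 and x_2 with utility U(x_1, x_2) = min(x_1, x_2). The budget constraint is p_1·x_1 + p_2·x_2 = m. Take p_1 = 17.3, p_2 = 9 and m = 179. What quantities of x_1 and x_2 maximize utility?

Leontief preferences: the optimum is at the kink where x_1/1 = x_2/1, i.e. x_2 = x_1.
Budget: p_1·x_1 + p_2·x_1 = m, so (p_1 + p_2)·x_1 = m.
Demand: x_1*(p_1,p_2,m) = m/(p_1 + p_2), x_2* = m/(p_1 + p_2).
Here 17.3 + 9 = 26.3, giving x_1* = 6.8061 and x_2* = 6.8061.

x_1* = 6.8061, x_2* = 6.8061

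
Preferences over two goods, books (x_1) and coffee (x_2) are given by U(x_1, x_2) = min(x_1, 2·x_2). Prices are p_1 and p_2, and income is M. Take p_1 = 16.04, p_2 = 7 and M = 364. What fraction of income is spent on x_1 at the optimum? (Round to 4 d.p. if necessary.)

Leontief preferences: the optimum is at the kink where x_1/2 = x_2/1, i.e. x_2 = (1/2)·x_1.
Budget: p_1·x_1 + p_2·(1/2)·x_1 = M, so (2·p_1 + p_2)·x_1 = 2·M.
Demand: x_1*(p_1,p_2,M) = 2·M/(2·p_1 + p_2), x_2* = M/(2·p_1 + p_2).
Here 2·16.04 + 7 = 39.08, giving x_1* = 18.6285 and x_2* = 9.3142.
Expenditure on x_1: 16.04·18.6285 = 298.8004; share = 0.8209.

share on x_1 = 0.8209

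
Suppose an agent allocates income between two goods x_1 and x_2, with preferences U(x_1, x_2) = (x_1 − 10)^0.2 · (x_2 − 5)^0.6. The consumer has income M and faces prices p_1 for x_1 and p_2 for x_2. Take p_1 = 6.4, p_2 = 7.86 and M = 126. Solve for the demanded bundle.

Substituting into the budget: x_1* = 10 + 0.25·(M − 10·p_1 − 5·p_2)/p_1, and x_2* = 5 + 0.75·(…)/p_2.
Discretionary income = 126 − 10·6.4 − 5·7.86 = 22.7; x_1* = 10 + 0.25·22.7/6.4 = 10.8867; x_2* = 5 + 0.75·22.7/7.86 = 7.166.

x_1* = 10.8867, x_2* = 7.166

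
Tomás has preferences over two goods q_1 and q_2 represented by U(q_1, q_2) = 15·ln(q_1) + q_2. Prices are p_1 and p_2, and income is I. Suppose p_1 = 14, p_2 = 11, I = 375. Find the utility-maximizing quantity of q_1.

q_1* = 11.7857

At the given prices: q_1* = 15·11/14 = 11.7857.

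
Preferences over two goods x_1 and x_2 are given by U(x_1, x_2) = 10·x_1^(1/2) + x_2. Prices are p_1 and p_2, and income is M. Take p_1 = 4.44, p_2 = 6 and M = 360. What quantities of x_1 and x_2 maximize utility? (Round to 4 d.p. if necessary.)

x_1* = 45.6538, x_2* = 26.2162

Set MRS = p_1/p_2: 5·x_1^(−1/2) = p_1/p_2.
Thus x_1* = (5·p_2/p_1)² — independent of M — with the rest of income spent on x_2.
Plugging in: x_1* = (5·6/4.44)² = 45.6538, x_2* = 26.2162.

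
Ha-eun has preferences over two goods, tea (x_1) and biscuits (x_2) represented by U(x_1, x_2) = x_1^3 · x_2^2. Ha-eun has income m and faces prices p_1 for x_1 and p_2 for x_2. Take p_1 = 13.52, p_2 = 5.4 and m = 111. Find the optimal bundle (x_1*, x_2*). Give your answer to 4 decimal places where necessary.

Tangency: MRS = (3/2)·x_2/x_1 = p_1/p_2.
So 3·p_2·x_2 = 2·p_1·x_1; combined with the budget, a share 0.6 of income goes to x_1.
Demand: x_1*(p_1,p_2,m) = 0.6·m/p_1 and x_2* = 0.4·m/p_2.
At p_1=13.52, p_2=5.4, m=111: x_1* = 0.6·111/13.52 = 4.926, x_2* = 8.2222.

x_1* = 4.926, x_2* = 8.2222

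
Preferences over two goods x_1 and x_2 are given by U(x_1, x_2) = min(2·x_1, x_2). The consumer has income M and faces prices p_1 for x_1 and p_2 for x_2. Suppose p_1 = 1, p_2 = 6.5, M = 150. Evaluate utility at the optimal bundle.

With perfect complements, no substitution: consume in ratio x_1:x_2 = 1:2.
Budget: p_1·x_1 + p_2·2·x_1 = M, so (p_1 + 2·p_2)·x_1 = M.
Demand: x_1*(p_1,p_2,M) = M/(p_1 + 2·p_2), x_2* = 2·M/(p_1 + 2·p_2).
Here 1 + 2·6.5 = 14, giving x_1* = 10.7143 and x_2* = 21.4286.
Utility at the optimum: U(10.7143, 21.4286) = 21.4286.

V = 21.4286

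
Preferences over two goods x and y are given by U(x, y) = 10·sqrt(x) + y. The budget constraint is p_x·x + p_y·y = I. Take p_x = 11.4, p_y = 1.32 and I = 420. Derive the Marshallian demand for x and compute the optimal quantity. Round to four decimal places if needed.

x* = 0.3352

MU_x = 5/√x, MU_y = 1. Tangency: 5/√x = p_x/p_y.
Solve: √x = 5·p_y/p_x, so x*(p_x,p_y) = (5·p_y/p_x)², and y* = (I − p_x·x*)/p_y.
Plugging in: x* = (5·1.32/11.4)² = 0.3352.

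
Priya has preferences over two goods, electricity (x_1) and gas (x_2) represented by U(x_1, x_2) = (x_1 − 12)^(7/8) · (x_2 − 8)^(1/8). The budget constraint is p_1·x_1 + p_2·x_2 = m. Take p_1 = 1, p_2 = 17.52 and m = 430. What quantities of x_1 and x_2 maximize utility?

This is Cobb-Douglas in (x_1−12, x_2−8): tangency gives 0.875·p_2·(x_2−8) = 0.125·p_1·(x_1−12).
Substituting into the budget: x_1* = 12 + 0.875·(m − 12·p_1 − 8·p_2)/p_1, and x_2* = 8 + 0.125·(…)/p_2.
Discretionary income = 430 − 12·1 − 8·17.52 = 277.84; x_1* = 12 + 0.875·277.84/1 = 255.11; x_2* = 8 + 0.125·277.84/17.52 = 9.9823.

x_1* = 255.11, x_2* = 9.9823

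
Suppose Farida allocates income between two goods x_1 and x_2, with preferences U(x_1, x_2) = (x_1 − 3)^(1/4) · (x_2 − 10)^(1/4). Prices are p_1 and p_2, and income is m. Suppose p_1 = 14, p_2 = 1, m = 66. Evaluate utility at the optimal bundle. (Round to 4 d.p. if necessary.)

MRS = (x_2−10)/(x_1−3). Tangency with p_1/p_2 gives x_2−10 = (p_1/p_2)·(x_1−3).
After buying the subsistence bundle (3, 10), a share 0.5 of the remaining income goes to x_1: x_1* = 3 + 0.5·(m − 3p_1 − 10p_2)/p_1.
Discretionary income = 66 − 3·14 − 10·1 = 14; x_1* = 3 + 0.5·14/14 = 3.5; x_2* = 10 + 0.5·14/1 = 17.
Utility at the optimum: U(3.5, 17) = 1.3678.

V = 1.3678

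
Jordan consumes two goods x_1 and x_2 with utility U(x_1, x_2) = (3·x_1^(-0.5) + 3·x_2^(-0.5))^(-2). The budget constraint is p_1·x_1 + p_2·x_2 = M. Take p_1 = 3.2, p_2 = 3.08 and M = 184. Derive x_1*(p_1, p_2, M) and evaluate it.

From the CES first-order condition, (x_2/x_1)^(1.5) = p_1/p_2.
Hence x_2/x_1 = (p_1/p_2)^(1/(1.5)), i.e. raised to the 2/3 power.
Substitute x_2 = (x_2/x_1)·x_1 into the budget: x_1* = M/(p_1 + p_2·(x_2/x_1)).
Numerically x_2/x_1 = 1.025808, so x_1* = 184/(3.2 + 3.08·1.025808) = 28.9331.

x_1* = 28.9331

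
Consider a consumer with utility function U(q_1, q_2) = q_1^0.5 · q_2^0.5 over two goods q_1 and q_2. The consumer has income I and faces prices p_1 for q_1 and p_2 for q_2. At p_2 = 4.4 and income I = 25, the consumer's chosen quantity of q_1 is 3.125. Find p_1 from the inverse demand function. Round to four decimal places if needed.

p_1 = 4

The MRS is q_2/q_1. Set MRS = p_1/p_2.
Rearranging, p_2·q_2 = p_1·q_1. Substituting into the budget gives p_1·q_1·(1 + 1) = I.
Demand: q_1*(p_1,p_2,I) = 0.5·I/p_1 and q_2* = 0.5·I/p_2.
Set q_1* = 3.125 in the demand function and solve for p_1: p_1 = 4.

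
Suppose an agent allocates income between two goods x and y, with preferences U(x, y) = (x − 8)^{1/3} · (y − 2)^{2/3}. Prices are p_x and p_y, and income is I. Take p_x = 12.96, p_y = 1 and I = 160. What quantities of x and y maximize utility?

MRS = (1/2)·(y−2)/(x−8). Tangency with p_x/p_y gives y−2 = 2·(p_x/p_y)·(x−8).
Substituting into the budget: x* = 8 + 1/3·(I − 8·p_x − 2·p_y)/p_x, and y* = 2 + 2/3·(…)/p_y.
Discretionary income = 160 − 8·12.96 − 2·1 = 54.32; x* = 8 + 1/3·54.32/12.96 = 9.3971; y* = 2 + 2/3·54.32/1 = 38.2133.

x* = 9.3971, y* = 38.2133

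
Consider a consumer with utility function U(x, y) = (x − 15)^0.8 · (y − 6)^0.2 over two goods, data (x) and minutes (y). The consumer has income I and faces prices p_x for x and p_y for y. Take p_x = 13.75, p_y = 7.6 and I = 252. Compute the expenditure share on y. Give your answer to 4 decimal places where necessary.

share on y = 0.1811

Let x' = x−15, y' = y−6. MRS = 4·y'/x' = p_x/p_y.
Substituting into the budget: x* = 15 + 0.8·(I − 15·p_x − 6·p_y)/p_x, and y* = 6 + 0.2·(…)/p_y.
Discretionary income = 252 − 15·13.75 − 6·7.6 = 0.15; x* = 15 + 0.8·0.15/13.75 = 15.0087; y* = 6 + 0.2·0.15/7.6 = 6.0039.
Expenditure on y: 7.6·6.0039 = 45.63; share = 0.1811.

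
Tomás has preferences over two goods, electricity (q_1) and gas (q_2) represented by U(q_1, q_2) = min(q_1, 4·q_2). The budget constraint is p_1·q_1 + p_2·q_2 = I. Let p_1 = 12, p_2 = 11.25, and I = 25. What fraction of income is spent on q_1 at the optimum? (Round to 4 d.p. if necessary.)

share on q_1 = 0.8101

With perfect complements, no substitution: consume in ratio q_1:q_2 = 4:1.
Budget: p_1·q_1 + p_2·(1/4)·q_1 = I, so (4·p_1 + p_2)·q_1 = 4·I.
Demand: q_1*(p_1,p_2,I) = 4·I/(4·p_1 + p_2), q_2* = I/(4·p_1 + p_2).
Here 4·12 + 11.25 = 59.25, giving q_1* = 1.6878 and q_2* = 0.4219.
Expenditure on q_1: 12·1.6878 = 20.2532; share = 0.8101.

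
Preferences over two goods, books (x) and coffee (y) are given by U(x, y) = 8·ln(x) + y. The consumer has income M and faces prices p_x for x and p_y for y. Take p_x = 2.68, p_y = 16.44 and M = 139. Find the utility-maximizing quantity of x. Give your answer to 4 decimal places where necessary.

Set MRS = p_x/p_y: (8/x)/1 = p_x/p_y.
So x*(p_x,p_y) = 8·p_y/p_x, independent of income; and y* = (M − 8·p_y)/p_y.
At the given prices: x* = 8·16.44/2.68 = 49.0746.

x* = 49.0746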